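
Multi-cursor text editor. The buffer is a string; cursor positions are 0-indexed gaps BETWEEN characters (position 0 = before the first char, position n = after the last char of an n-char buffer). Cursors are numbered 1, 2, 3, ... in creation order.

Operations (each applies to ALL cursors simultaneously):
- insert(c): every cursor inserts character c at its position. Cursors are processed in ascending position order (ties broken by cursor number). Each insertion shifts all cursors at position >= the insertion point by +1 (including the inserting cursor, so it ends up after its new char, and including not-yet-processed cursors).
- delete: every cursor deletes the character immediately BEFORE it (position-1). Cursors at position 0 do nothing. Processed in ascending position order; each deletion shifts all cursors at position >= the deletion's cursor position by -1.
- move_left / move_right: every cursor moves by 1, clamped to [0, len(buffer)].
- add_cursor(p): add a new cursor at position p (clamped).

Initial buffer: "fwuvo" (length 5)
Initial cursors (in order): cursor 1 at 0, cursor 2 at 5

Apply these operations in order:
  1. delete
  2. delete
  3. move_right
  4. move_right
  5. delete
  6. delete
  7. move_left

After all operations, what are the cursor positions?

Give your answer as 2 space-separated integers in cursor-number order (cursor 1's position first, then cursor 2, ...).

Answer: 0 0

Derivation:
After op 1 (delete): buffer="fwuv" (len 4), cursors c1@0 c2@4, authorship ....
After op 2 (delete): buffer="fwu" (len 3), cursors c1@0 c2@3, authorship ...
After op 3 (move_right): buffer="fwu" (len 3), cursors c1@1 c2@3, authorship ...
After op 4 (move_right): buffer="fwu" (len 3), cursors c1@2 c2@3, authorship ...
After op 5 (delete): buffer="f" (len 1), cursors c1@1 c2@1, authorship .
After op 6 (delete): buffer="" (len 0), cursors c1@0 c2@0, authorship 
After op 7 (move_left): buffer="" (len 0), cursors c1@0 c2@0, authorship 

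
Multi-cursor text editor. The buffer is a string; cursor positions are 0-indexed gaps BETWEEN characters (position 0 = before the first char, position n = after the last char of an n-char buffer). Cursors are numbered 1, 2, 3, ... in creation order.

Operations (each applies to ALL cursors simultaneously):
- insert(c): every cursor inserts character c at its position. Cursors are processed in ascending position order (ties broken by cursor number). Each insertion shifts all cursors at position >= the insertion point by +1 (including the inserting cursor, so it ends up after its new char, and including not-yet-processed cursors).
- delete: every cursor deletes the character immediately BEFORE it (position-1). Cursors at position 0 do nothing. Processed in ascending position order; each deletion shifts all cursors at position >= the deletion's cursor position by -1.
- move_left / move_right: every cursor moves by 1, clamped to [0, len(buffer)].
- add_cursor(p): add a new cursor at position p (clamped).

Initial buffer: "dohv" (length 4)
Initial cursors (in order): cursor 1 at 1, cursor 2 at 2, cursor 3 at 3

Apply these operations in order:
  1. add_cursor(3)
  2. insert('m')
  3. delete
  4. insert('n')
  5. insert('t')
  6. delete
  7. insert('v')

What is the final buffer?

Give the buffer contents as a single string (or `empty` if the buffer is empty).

Answer: dnvonvhnnvvv

Derivation:
After op 1 (add_cursor(3)): buffer="dohv" (len 4), cursors c1@1 c2@2 c3@3 c4@3, authorship ....
After op 2 (insert('m')): buffer="dmomhmmv" (len 8), cursors c1@2 c2@4 c3@7 c4@7, authorship .1.2.34.
After op 3 (delete): buffer="dohv" (len 4), cursors c1@1 c2@2 c3@3 c4@3, authorship ....
After op 4 (insert('n')): buffer="dnonhnnv" (len 8), cursors c1@2 c2@4 c3@7 c4@7, authorship .1.2.34.
After op 5 (insert('t')): buffer="dntonthnnttv" (len 12), cursors c1@3 c2@6 c3@11 c4@11, authorship .11.22.3434.
After op 6 (delete): buffer="dnonhnnv" (len 8), cursors c1@2 c2@4 c3@7 c4@7, authorship .1.2.34.
After op 7 (insert('v')): buffer="dnvonvhnnvvv" (len 12), cursors c1@3 c2@6 c3@11 c4@11, authorship .11.22.3434.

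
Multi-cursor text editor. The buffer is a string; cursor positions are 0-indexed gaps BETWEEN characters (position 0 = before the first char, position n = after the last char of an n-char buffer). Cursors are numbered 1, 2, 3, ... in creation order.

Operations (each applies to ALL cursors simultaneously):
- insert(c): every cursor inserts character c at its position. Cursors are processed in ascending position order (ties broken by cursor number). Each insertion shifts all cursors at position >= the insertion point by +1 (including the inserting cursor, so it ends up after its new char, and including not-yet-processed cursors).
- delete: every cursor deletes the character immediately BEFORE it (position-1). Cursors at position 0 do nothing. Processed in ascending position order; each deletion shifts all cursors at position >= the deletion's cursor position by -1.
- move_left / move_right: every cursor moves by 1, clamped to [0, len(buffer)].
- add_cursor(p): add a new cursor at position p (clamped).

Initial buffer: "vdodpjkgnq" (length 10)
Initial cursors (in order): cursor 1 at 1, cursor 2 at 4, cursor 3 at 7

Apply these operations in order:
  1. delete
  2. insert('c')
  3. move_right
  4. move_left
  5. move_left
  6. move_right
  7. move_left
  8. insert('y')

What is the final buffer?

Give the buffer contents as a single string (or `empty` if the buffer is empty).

Answer: ycdoycpjycgnq

Derivation:
After op 1 (delete): buffer="dopjgnq" (len 7), cursors c1@0 c2@2 c3@4, authorship .......
After op 2 (insert('c')): buffer="cdocpjcgnq" (len 10), cursors c1@1 c2@4 c3@7, authorship 1..2..3...
After op 3 (move_right): buffer="cdocpjcgnq" (len 10), cursors c1@2 c2@5 c3@8, authorship 1..2..3...
After op 4 (move_left): buffer="cdocpjcgnq" (len 10), cursors c1@1 c2@4 c3@7, authorship 1..2..3...
After op 5 (move_left): buffer="cdocpjcgnq" (len 10), cursors c1@0 c2@3 c3@6, authorship 1..2..3...
After op 6 (move_right): buffer="cdocpjcgnq" (len 10), cursors c1@1 c2@4 c3@7, authorship 1..2..3...
After op 7 (move_left): buffer="cdocpjcgnq" (len 10), cursors c1@0 c2@3 c3@6, authorship 1..2..3...
After op 8 (insert('y')): buffer="ycdoycpjycgnq" (len 13), cursors c1@1 c2@5 c3@9, authorship 11..22..33...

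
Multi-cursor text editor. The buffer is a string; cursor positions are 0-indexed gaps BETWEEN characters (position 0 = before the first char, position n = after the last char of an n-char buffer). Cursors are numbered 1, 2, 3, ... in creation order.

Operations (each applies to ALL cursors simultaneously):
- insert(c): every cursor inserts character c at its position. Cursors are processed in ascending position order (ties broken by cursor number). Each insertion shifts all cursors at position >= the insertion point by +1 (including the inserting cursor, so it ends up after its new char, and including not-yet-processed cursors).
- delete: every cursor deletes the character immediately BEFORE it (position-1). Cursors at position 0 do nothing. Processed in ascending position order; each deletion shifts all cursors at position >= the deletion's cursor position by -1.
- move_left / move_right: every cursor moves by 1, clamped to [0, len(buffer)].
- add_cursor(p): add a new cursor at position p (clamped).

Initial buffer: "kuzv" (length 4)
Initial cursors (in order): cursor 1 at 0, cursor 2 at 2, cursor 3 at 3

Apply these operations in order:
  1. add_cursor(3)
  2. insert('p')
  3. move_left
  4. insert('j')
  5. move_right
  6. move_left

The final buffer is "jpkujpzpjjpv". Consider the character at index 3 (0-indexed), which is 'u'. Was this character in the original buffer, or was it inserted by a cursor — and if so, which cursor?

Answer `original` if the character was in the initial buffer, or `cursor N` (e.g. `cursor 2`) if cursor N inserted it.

Answer: original

Derivation:
After op 1 (add_cursor(3)): buffer="kuzv" (len 4), cursors c1@0 c2@2 c3@3 c4@3, authorship ....
After op 2 (insert('p')): buffer="pkupzppv" (len 8), cursors c1@1 c2@4 c3@7 c4@7, authorship 1..2.34.
After op 3 (move_left): buffer="pkupzppv" (len 8), cursors c1@0 c2@3 c3@6 c4@6, authorship 1..2.34.
After op 4 (insert('j')): buffer="jpkujpzpjjpv" (len 12), cursors c1@1 c2@5 c3@10 c4@10, authorship 11..22.3344.
After op 5 (move_right): buffer="jpkujpzpjjpv" (len 12), cursors c1@2 c2@6 c3@11 c4@11, authorship 11..22.3344.
After op 6 (move_left): buffer="jpkujpzpjjpv" (len 12), cursors c1@1 c2@5 c3@10 c4@10, authorship 11..22.3344.
Authorship (.=original, N=cursor N): 1 1 . . 2 2 . 3 3 4 4 .
Index 3: author = original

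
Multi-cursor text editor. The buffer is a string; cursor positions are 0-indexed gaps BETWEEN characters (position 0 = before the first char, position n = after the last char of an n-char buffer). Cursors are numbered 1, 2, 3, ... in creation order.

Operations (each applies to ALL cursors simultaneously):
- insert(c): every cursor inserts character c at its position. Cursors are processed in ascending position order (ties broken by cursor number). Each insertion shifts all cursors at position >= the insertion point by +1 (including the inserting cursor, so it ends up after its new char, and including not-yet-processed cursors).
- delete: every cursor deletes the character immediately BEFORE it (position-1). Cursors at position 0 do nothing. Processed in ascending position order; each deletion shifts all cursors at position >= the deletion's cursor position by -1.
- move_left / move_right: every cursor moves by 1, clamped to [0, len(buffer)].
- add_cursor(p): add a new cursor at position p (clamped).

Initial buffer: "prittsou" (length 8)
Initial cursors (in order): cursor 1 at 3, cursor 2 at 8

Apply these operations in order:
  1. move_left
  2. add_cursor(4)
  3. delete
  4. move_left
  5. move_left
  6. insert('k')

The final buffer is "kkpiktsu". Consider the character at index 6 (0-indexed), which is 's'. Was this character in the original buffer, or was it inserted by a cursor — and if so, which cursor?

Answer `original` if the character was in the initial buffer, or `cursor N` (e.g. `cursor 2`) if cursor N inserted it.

Answer: original

Derivation:
After op 1 (move_left): buffer="prittsou" (len 8), cursors c1@2 c2@7, authorship ........
After op 2 (add_cursor(4)): buffer="prittsou" (len 8), cursors c1@2 c3@4 c2@7, authorship ........
After op 3 (delete): buffer="pitsu" (len 5), cursors c1@1 c3@2 c2@4, authorship .....
After op 4 (move_left): buffer="pitsu" (len 5), cursors c1@0 c3@1 c2@3, authorship .....
After op 5 (move_left): buffer="pitsu" (len 5), cursors c1@0 c3@0 c2@2, authorship .....
After op 6 (insert('k')): buffer="kkpiktsu" (len 8), cursors c1@2 c3@2 c2@5, authorship 13..2...
Authorship (.=original, N=cursor N): 1 3 . . 2 . . .
Index 6: author = original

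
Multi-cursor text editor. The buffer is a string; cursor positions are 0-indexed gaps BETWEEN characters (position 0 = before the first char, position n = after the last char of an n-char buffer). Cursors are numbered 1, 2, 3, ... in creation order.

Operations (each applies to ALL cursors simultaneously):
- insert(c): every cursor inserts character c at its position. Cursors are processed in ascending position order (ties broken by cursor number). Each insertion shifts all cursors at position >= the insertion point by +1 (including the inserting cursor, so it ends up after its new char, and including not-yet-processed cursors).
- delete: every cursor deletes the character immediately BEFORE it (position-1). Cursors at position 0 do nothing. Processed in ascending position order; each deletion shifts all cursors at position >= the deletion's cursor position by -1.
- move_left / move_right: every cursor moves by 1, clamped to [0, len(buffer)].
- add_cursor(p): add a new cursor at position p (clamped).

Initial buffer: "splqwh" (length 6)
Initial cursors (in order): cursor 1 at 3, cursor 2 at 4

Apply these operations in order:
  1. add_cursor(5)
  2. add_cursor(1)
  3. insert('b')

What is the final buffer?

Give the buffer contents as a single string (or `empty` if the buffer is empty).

Answer: sbplbqbwbh

Derivation:
After op 1 (add_cursor(5)): buffer="splqwh" (len 6), cursors c1@3 c2@4 c3@5, authorship ......
After op 2 (add_cursor(1)): buffer="splqwh" (len 6), cursors c4@1 c1@3 c2@4 c3@5, authorship ......
After op 3 (insert('b')): buffer="sbplbqbwbh" (len 10), cursors c4@2 c1@5 c2@7 c3@9, authorship .4..1.2.3.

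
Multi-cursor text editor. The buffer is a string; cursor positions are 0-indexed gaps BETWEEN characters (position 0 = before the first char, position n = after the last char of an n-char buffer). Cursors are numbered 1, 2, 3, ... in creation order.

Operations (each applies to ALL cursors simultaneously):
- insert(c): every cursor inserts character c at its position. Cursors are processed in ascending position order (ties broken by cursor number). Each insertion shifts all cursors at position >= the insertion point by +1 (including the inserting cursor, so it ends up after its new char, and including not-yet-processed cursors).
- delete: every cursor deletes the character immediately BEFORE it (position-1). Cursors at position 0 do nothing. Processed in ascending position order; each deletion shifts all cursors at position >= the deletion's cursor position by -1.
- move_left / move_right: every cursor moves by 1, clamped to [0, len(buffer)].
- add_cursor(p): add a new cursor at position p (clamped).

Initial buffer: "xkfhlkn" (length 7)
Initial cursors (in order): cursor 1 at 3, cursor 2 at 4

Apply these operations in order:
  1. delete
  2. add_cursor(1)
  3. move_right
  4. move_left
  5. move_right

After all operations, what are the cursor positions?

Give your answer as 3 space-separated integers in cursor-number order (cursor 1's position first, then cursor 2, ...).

After op 1 (delete): buffer="xklkn" (len 5), cursors c1@2 c2@2, authorship .....
After op 2 (add_cursor(1)): buffer="xklkn" (len 5), cursors c3@1 c1@2 c2@2, authorship .....
After op 3 (move_right): buffer="xklkn" (len 5), cursors c3@2 c1@3 c2@3, authorship .....
After op 4 (move_left): buffer="xklkn" (len 5), cursors c3@1 c1@2 c2@2, authorship .....
After op 5 (move_right): buffer="xklkn" (len 5), cursors c3@2 c1@3 c2@3, authorship .....

Answer: 3 3 2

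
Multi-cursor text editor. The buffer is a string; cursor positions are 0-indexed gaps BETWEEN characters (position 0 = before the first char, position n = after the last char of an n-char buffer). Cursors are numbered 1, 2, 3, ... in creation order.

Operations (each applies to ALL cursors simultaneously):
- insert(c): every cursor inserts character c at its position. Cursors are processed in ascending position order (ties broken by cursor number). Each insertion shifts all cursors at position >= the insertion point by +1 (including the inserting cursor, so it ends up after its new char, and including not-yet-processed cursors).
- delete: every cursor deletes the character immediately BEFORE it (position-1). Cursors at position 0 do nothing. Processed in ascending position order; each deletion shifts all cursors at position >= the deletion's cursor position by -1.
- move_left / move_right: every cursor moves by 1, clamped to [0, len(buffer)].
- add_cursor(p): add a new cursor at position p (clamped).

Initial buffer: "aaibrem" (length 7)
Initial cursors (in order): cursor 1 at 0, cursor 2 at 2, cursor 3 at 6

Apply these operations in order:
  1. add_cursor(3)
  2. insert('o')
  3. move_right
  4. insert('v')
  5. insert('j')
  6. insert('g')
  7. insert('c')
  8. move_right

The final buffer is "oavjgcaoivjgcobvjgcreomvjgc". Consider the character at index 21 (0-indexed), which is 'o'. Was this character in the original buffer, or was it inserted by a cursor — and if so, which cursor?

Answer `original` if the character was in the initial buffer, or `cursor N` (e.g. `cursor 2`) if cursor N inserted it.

Answer: cursor 3

Derivation:
After op 1 (add_cursor(3)): buffer="aaibrem" (len 7), cursors c1@0 c2@2 c4@3 c3@6, authorship .......
After op 2 (insert('o')): buffer="oaaoiobreom" (len 11), cursors c1@1 c2@4 c4@6 c3@10, authorship 1..2.4...3.
After op 3 (move_right): buffer="oaaoiobreom" (len 11), cursors c1@2 c2@5 c4@7 c3@11, authorship 1..2.4...3.
After op 4 (insert('v')): buffer="oavaoivobvreomv" (len 15), cursors c1@3 c2@7 c4@10 c3@15, authorship 1.1.2.24.4..3.3
After op 5 (insert('j')): buffer="oavjaoivjobvjreomvj" (len 19), cursors c1@4 c2@9 c4@13 c3@19, authorship 1.11.2.224.44..3.33
After op 6 (insert('g')): buffer="oavjgaoivjgobvjgreomvjg" (len 23), cursors c1@5 c2@11 c4@16 c3@23, authorship 1.111.2.2224.444..3.333
After op 7 (insert('c')): buffer="oavjgcaoivjgcobvjgcreomvjgc" (len 27), cursors c1@6 c2@13 c4@19 c3@27, authorship 1.1111.2.22224.4444..3.3333
After op 8 (move_right): buffer="oavjgcaoivjgcobvjgcreomvjgc" (len 27), cursors c1@7 c2@14 c4@20 c3@27, authorship 1.1111.2.22224.4444..3.3333
Authorship (.=original, N=cursor N): 1 . 1 1 1 1 . 2 . 2 2 2 2 4 . 4 4 4 4 . . 3 . 3 3 3 3
Index 21: author = 3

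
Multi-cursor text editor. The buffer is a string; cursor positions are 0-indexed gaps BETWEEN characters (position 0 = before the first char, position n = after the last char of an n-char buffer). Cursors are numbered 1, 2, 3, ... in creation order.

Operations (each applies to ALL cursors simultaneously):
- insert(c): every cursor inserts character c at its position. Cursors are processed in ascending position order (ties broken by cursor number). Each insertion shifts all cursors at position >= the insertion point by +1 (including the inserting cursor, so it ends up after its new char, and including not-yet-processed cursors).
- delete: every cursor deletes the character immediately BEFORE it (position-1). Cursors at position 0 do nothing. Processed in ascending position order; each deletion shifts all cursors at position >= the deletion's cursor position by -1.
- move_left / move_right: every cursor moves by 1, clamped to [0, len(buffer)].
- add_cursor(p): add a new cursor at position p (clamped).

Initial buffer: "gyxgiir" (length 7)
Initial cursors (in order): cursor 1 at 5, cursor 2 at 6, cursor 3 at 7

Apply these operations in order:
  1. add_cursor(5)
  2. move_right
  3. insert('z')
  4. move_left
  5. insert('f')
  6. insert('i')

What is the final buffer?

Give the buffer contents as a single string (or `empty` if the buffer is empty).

After op 1 (add_cursor(5)): buffer="gyxgiir" (len 7), cursors c1@5 c4@5 c2@6 c3@7, authorship .......
After op 2 (move_right): buffer="gyxgiir" (len 7), cursors c1@6 c4@6 c2@7 c3@7, authorship .......
After op 3 (insert('z')): buffer="gyxgiizzrzz" (len 11), cursors c1@8 c4@8 c2@11 c3@11, authorship ......14.23
After op 4 (move_left): buffer="gyxgiizzrzz" (len 11), cursors c1@7 c4@7 c2@10 c3@10, authorship ......14.23
After op 5 (insert('f')): buffer="gyxgiizffzrzffz" (len 15), cursors c1@9 c4@9 c2@14 c3@14, authorship ......1144.2233
After op 6 (insert('i')): buffer="gyxgiizffiizrzffiiz" (len 19), cursors c1@11 c4@11 c2@18 c3@18, authorship ......114144.223233

Answer: gyxgiizffiizrzffiiz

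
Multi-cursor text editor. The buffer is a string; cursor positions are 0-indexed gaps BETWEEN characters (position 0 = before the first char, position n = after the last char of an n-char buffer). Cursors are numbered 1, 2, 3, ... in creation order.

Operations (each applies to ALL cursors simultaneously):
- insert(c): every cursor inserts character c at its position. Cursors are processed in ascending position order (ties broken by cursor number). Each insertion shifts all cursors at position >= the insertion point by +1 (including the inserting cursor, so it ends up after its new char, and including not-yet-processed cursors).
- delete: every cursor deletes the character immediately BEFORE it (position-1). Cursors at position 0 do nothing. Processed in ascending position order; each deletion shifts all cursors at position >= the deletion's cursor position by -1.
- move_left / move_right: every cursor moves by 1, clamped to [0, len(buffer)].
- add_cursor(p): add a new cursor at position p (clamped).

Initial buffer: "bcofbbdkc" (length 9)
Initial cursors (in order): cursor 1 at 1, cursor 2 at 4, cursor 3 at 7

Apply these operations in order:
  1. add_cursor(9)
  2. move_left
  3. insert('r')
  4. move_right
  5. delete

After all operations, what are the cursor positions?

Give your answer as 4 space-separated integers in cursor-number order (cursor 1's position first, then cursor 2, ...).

After op 1 (add_cursor(9)): buffer="bcofbbdkc" (len 9), cursors c1@1 c2@4 c3@7 c4@9, authorship .........
After op 2 (move_left): buffer="bcofbbdkc" (len 9), cursors c1@0 c2@3 c3@6 c4@8, authorship .........
After op 3 (insert('r')): buffer="rbcorfbbrdkrc" (len 13), cursors c1@1 c2@5 c3@9 c4@12, authorship 1...2...3..4.
After op 4 (move_right): buffer="rbcorfbbrdkrc" (len 13), cursors c1@2 c2@6 c3@10 c4@13, authorship 1...2...3..4.
After op 5 (delete): buffer="rcorbbrkr" (len 9), cursors c1@1 c2@4 c3@7 c4@9, authorship 1..2..3.4

Answer: 1 4 7 9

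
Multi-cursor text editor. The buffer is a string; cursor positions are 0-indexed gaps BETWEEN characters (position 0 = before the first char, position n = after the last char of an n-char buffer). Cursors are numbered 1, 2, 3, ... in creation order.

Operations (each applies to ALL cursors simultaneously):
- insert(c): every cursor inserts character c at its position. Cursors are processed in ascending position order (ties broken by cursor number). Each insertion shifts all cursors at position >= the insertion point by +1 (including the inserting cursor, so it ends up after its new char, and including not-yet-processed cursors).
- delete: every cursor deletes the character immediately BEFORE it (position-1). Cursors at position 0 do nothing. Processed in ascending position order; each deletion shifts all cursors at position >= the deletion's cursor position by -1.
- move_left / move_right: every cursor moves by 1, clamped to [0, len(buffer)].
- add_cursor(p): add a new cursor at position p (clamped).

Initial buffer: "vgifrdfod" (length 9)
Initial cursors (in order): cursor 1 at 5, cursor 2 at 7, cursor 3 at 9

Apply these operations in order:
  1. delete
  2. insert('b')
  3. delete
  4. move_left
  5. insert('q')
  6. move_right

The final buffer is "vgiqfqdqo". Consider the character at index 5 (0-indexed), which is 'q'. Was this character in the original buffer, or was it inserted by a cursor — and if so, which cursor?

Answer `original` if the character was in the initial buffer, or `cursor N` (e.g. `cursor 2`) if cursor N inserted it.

After op 1 (delete): buffer="vgifdo" (len 6), cursors c1@4 c2@5 c3@6, authorship ......
After op 2 (insert('b')): buffer="vgifbdbob" (len 9), cursors c1@5 c2@7 c3@9, authorship ....1.2.3
After op 3 (delete): buffer="vgifdo" (len 6), cursors c1@4 c2@5 c3@6, authorship ......
After op 4 (move_left): buffer="vgifdo" (len 6), cursors c1@3 c2@4 c3@5, authorship ......
After op 5 (insert('q')): buffer="vgiqfqdqo" (len 9), cursors c1@4 c2@6 c3@8, authorship ...1.2.3.
After op 6 (move_right): buffer="vgiqfqdqo" (len 9), cursors c1@5 c2@7 c3@9, authorship ...1.2.3.
Authorship (.=original, N=cursor N): . . . 1 . 2 . 3 .
Index 5: author = 2

Answer: cursor 2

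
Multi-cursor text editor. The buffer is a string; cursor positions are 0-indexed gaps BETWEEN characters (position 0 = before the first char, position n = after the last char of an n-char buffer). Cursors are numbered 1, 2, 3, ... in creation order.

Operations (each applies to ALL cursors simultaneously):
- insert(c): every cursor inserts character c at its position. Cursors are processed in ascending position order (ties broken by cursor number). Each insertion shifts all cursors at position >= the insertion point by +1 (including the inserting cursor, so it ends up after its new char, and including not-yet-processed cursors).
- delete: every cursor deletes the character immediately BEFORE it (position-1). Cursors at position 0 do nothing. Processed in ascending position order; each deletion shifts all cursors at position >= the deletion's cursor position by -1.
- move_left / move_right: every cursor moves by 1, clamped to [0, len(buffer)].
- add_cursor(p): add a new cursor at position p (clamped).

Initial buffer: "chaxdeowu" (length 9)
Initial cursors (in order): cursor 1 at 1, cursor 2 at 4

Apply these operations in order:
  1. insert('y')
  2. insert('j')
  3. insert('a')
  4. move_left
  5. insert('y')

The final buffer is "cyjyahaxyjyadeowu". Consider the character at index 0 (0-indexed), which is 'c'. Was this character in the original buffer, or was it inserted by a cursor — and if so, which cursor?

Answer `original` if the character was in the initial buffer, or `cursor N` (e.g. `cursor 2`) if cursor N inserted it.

After op 1 (insert('y')): buffer="cyhaxydeowu" (len 11), cursors c1@2 c2@6, authorship .1...2.....
After op 2 (insert('j')): buffer="cyjhaxyjdeowu" (len 13), cursors c1@3 c2@8, authorship .11...22.....
After op 3 (insert('a')): buffer="cyjahaxyjadeowu" (len 15), cursors c1@4 c2@10, authorship .111...222.....
After op 4 (move_left): buffer="cyjahaxyjadeowu" (len 15), cursors c1@3 c2@9, authorship .111...222.....
After op 5 (insert('y')): buffer="cyjyahaxyjyadeowu" (len 17), cursors c1@4 c2@11, authorship .1111...2222.....
Authorship (.=original, N=cursor N): . 1 1 1 1 . . . 2 2 2 2 . . . . .
Index 0: author = original

Answer: original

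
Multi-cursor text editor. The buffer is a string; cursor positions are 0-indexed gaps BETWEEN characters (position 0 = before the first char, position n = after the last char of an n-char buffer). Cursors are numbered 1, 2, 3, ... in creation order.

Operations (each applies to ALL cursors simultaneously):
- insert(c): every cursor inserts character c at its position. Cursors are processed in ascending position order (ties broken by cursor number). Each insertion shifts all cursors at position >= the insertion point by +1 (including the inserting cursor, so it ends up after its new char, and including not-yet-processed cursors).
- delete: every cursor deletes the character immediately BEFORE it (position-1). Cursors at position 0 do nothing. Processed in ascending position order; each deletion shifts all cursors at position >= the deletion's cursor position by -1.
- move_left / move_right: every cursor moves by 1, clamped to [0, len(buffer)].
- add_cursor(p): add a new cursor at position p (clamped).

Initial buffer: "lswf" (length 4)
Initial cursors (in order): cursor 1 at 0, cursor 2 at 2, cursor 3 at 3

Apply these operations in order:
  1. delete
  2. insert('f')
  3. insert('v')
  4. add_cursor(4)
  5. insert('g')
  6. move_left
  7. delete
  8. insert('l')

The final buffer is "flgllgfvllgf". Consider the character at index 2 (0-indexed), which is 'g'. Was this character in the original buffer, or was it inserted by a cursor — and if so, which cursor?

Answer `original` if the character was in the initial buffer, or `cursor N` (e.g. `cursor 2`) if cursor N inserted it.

Answer: cursor 1

Derivation:
After op 1 (delete): buffer="lf" (len 2), cursors c1@0 c2@1 c3@1, authorship ..
After op 2 (insert('f')): buffer="flfff" (len 5), cursors c1@1 c2@4 c3@4, authorship 1.23.
After op 3 (insert('v')): buffer="fvlffvvf" (len 8), cursors c1@2 c2@7 c3@7, authorship 11.2323.
After op 4 (add_cursor(4)): buffer="fvlffvvf" (len 8), cursors c1@2 c4@4 c2@7 c3@7, authorship 11.2323.
After op 5 (insert('g')): buffer="fvglfgfvvggf" (len 12), cursors c1@3 c4@6 c2@11 c3@11, authorship 111.2432323.
After op 6 (move_left): buffer="fvglfgfvvggf" (len 12), cursors c1@2 c4@5 c2@10 c3@10, authorship 111.2432323.
After op 7 (delete): buffer="fglgfvgf" (len 8), cursors c1@1 c4@3 c2@6 c3@6, authorship 11.4323.
After op 8 (insert('l')): buffer="flgllgfvllgf" (len 12), cursors c1@2 c4@5 c2@10 c3@10, authorship 111.4432233.
Authorship (.=original, N=cursor N): 1 1 1 . 4 4 3 2 2 3 3 .
Index 2: author = 1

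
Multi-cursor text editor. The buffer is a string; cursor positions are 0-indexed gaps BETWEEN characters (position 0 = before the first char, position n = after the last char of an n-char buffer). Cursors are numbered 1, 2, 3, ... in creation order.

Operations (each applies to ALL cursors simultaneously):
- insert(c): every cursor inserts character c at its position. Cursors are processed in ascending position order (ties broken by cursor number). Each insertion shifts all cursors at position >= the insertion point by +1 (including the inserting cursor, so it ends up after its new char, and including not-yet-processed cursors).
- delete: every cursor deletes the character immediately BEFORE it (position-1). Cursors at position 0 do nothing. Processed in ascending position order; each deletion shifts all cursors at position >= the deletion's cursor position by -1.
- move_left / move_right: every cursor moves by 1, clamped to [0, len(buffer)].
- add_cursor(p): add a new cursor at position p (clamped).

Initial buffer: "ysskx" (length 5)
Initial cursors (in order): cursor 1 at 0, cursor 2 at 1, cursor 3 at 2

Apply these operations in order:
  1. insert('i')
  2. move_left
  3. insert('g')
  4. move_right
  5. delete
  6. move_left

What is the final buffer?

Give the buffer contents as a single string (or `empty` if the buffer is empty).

Answer: gygsgskx

Derivation:
After op 1 (insert('i')): buffer="iyisiskx" (len 8), cursors c1@1 c2@3 c3@5, authorship 1.2.3...
After op 2 (move_left): buffer="iyisiskx" (len 8), cursors c1@0 c2@2 c3@4, authorship 1.2.3...
After op 3 (insert('g')): buffer="giygisgiskx" (len 11), cursors c1@1 c2@4 c3@7, authorship 11.22.33...
After op 4 (move_right): buffer="giygisgiskx" (len 11), cursors c1@2 c2@5 c3@8, authorship 11.22.33...
After op 5 (delete): buffer="gygsgskx" (len 8), cursors c1@1 c2@3 c3@5, authorship 1.2.3...
After op 6 (move_left): buffer="gygsgskx" (len 8), cursors c1@0 c2@2 c3@4, authorship 1.2.3...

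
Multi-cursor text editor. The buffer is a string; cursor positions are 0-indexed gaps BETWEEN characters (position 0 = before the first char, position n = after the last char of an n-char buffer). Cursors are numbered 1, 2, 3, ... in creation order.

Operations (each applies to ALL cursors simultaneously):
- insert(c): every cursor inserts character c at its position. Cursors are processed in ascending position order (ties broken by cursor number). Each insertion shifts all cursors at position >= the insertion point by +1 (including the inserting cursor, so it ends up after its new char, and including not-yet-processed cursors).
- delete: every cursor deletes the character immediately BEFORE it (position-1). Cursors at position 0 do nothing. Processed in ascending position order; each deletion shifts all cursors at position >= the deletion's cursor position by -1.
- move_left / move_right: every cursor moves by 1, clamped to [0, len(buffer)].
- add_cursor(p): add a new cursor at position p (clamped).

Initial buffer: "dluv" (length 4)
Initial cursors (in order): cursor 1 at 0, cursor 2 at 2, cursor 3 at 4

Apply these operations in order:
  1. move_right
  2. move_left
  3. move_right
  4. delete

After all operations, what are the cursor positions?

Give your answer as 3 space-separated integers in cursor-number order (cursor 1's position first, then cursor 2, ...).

After op 1 (move_right): buffer="dluv" (len 4), cursors c1@1 c2@3 c3@4, authorship ....
After op 2 (move_left): buffer="dluv" (len 4), cursors c1@0 c2@2 c3@3, authorship ....
After op 3 (move_right): buffer="dluv" (len 4), cursors c1@1 c2@3 c3@4, authorship ....
After op 4 (delete): buffer="l" (len 1), cursors c1@0 c2@1 c3@1, authorship .

Answer: 0 1 1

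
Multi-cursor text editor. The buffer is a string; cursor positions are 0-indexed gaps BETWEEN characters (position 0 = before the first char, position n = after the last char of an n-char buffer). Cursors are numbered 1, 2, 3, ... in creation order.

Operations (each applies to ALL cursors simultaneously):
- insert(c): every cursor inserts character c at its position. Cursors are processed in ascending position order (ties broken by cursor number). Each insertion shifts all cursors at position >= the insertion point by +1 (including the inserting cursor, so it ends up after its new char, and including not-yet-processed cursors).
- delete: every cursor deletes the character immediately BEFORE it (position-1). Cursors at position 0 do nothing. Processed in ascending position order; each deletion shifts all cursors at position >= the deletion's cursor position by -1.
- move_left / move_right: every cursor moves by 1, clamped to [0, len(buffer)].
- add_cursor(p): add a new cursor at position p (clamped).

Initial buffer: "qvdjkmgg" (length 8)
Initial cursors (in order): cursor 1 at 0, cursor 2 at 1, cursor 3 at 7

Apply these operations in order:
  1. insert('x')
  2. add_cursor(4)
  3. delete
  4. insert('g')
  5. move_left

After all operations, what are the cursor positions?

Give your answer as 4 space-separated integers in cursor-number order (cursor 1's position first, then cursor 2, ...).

Answer: 0 3 9 3

Derivation:
After op 1 (insert('x')): buffer="xqxvdjkmgxg" (len 11), cursors c1@1 c2@3 c3@10, authorship 1.2......3.
After op 2 (add_cursor(4)): buffer="xqxvdjkmgxg" (len 11), cursors c1@1 c2@3 c4@4 c3@10, authorship 1.2......3.
After op 3 (delete): buffer="qdjkmgg" (len 7), cursors c1@0 c2@1 c4@1 c3@6, authorship .......
After op 4 (insert('g')): buffer="gqggdjkmggg" (len 11), cursors c1@1 c2@4 c4@4 c3@10, authorship 1.24.....3.
After op 5 (move_left): buffer="gqggdjkmggg" (len 11), cursors c1@0 c2@3 c4@3 c3@9, authorship 1.24.....3.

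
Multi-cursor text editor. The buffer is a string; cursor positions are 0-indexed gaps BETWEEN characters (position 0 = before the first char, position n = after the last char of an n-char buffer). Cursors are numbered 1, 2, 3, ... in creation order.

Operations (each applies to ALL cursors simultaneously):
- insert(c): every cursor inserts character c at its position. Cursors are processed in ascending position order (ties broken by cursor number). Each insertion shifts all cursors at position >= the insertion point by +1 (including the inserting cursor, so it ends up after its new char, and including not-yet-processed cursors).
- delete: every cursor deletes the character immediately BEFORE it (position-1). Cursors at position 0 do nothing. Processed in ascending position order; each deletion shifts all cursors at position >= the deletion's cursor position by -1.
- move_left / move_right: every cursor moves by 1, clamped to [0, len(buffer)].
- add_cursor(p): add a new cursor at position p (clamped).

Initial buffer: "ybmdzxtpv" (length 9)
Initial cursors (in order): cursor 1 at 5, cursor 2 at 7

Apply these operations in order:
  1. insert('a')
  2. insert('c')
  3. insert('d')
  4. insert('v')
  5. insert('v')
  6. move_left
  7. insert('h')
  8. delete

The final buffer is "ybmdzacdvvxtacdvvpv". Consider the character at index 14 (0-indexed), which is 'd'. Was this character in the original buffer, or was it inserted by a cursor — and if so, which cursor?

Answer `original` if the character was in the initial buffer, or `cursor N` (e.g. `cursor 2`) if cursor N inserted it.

After op 1 (insert('a')): buffer="ybmdzaxtapv" (len 11), cursors c1@6 c2@9, authorship .....1..2..
After op 2 (insert('c')): buffer="ybmdzacxtacpv" (len 13), cursors c1@7 c2@11, authorship .....11..22..
After op 3 (insert('d')): buffer="ybmdzacdxtacdpv" (len 15), cursors c1@8 c2@13, authorship .....111..222..
After op 4 (insert('v')): buffer="ybmdzacdvxtacdvpv" (len 17), cursors c1@9 c2@15, authorship .....1111..2222..
After op 5 (insert('v')): buffer="ybmdzacdvvxtacdvvpv" (len 19), cursors c1@10 c2@17, authorship .....11111..22222..
After op 6 (move_left): buffer="ybmdzacdvvxtacdvvpv" (len 19), cursors c1@9 c2@16, authorship .....11111..22222..
After op 7 (insert('h')): buffer="ybmdzacdvhvxtacdvhvpv" (len 21), cursors c1@10 c2@18, authorship .....111111..222222..
After op 8 (delete): buffer="ybmdzacdvvxtacdvvpv" (len 19), cursors c1@9 c2@16, authorship .....11111..22222..
Authorship (.=original, N=cursor N): . . . . . 1 1 1 1 1 . . 2 2 2 2 2 . .
Index 14: author = 2

Answer: cursor 2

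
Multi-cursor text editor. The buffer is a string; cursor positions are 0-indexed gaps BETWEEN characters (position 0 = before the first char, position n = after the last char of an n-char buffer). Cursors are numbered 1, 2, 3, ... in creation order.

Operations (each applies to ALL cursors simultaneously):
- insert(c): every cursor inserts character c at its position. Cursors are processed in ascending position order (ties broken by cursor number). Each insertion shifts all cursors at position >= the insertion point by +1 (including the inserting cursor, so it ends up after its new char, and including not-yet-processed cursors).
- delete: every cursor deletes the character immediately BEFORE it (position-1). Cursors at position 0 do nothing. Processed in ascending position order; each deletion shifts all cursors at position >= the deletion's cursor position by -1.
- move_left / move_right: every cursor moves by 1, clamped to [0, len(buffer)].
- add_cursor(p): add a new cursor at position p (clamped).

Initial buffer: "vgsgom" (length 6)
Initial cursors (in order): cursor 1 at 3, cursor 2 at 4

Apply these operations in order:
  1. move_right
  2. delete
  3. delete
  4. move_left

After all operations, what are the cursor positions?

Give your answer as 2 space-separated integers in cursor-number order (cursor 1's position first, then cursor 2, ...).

Answer: 0 0

Derivation:
After op 1 (move_right): buffer="vgsgom" (len 6), cursors c1@4 c2@5, authorship ......
After op 2 (delete): buffer="vgsm" (len 4), cursors c1@3 c2@3, authorship ....
After op 3 (delete): buffer="vm" (len 2), cursors c1@1 c2@1, authorship ..
After op 4 (move_left): buffer="vm" (len 2), cursors c1@0 c2@0, authorship ..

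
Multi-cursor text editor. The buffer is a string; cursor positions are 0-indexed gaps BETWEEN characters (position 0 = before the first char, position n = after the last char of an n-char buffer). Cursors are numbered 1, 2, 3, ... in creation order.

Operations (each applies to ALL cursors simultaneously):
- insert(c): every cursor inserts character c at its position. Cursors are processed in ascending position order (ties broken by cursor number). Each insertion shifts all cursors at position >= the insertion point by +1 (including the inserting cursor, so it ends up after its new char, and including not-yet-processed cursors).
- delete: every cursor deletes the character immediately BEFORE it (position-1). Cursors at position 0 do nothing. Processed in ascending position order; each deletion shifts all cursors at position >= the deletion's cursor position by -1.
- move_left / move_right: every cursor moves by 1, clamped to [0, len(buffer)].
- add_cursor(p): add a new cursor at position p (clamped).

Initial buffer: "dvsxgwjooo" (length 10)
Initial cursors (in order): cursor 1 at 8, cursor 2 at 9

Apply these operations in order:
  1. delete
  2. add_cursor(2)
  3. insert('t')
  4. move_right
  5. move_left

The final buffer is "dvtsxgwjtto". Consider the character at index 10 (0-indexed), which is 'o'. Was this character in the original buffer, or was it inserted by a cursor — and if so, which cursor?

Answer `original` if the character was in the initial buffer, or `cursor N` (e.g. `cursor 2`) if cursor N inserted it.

After op 1 (delete): buffer="dvsxgwjo" (len 8), cursors c1@7 c2@7, authorship ........
After op 2 (add_cursor(2)): buffer="dvsxgwjo" (len 8), cursors c3@2 c1@7 c2@7, authorship ........
After op 3 (insert('t')): buffer="dvtsxgwjtto" (len 11), cursors c3@3 c1@10 c2@10, authorship ..3.....12.
After op 4 (move_right): buffer="dvtsxgwjtto" (len 11), cursors c3@4 c1@11 c2@11, authorship ..3.....12.
After op 5 (move_left): buffer="dvtsxgwjtto" (len 11), cursors c3@3 c1@10 c2@10, authorship ..3.....12.
Authorship (.=original, N=cursor N): . . 3 . . . . . 1 2 .
Index 10: author = original

Answer: original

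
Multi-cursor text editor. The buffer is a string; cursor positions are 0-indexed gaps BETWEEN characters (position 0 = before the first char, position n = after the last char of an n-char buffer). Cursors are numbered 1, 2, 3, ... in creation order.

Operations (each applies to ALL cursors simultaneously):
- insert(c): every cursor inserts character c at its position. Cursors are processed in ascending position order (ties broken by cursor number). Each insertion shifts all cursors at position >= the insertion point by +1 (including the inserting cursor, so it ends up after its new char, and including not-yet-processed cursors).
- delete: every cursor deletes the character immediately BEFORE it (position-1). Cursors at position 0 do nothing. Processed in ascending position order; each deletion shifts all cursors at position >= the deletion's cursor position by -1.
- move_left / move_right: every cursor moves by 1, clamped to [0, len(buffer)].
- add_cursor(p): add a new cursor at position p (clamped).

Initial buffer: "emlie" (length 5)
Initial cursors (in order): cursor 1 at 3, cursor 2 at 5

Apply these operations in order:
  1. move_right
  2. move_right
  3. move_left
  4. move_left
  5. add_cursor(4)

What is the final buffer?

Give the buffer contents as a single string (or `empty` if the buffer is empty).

After op 1 (move_right): buffer="emlie" (len 5), cursors c1@4 c2@5, authorship .....
After op 2 (move_right): buffer="emlie" (len 5), cursors c1@5 c2@5, authorship .....
After op 3 (move_left): buffer="emlie" (len 5), cursors c1@4 c2@4, authorship .....
After op 4 (move_left): buffer="emlie" (len 5), cursors c1@3 c2@3, authorship .....
After op 5 (add_cursor(4)): buffer="emlie" (len 5), cursors c1@3 c2@3 c3@4, authorship .....

Answer: emlie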